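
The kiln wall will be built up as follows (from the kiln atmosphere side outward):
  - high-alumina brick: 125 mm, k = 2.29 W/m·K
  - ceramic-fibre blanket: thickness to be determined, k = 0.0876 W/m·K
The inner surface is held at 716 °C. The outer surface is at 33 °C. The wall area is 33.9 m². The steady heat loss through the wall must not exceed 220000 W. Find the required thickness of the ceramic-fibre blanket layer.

Thermal resistances in series:
R_high-alumina brick = L/(kA) = 0.125/(2.29×33.9) = 0.00161 K/W
Sum of the known resistances R_other = 0.00161 K/W
Required total resistance R_tot = ΔT/Q_allow = 683/220000 = 0.003105 K/W
R_ceramic-fibre blanket = R_tot − R_other = 0.001494 K/W
L = R·k·A = 0.001494×0.0876×33.9

L ≈ 4.44 mm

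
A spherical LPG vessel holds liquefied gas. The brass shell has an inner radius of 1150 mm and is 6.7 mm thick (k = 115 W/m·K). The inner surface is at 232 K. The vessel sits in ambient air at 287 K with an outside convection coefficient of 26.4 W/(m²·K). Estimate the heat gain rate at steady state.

Spherical conduction: R = (1/r_in − 1/r_out)/(4πk) per layer; series-sum.
R_brass shell = (1/1.15 − 1/1.1567)/(4π×115) = 3.485×10^-6 K/W
R_outer film = 1/(h·4πr_o²) = 1/(26.4×4π×1.1567²) = 0.002253 K/W
R_total = 0.002256 K/W
Q = ΔT/R_total = 55/0.002256

Q ≈ 24400 W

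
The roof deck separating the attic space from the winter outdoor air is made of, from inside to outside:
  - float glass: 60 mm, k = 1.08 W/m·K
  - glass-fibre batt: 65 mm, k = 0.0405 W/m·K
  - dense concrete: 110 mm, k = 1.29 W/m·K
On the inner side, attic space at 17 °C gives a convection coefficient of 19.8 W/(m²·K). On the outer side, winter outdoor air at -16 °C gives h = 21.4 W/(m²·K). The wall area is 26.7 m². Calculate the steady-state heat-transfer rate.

Model the wall as resistances in series:
R_inner film = 1/(h_i·A) = 1/(19.8×26.7) = 0.001892 K/W
R_float glass = L/(kA) = 0.06/(1.08×26.7) = 0.002081 K/W
R_glass-fibre batt = L/(kA) = 0.065/(0.0405×26.7) = 0.06011 K/W
R_dense concrete = L/(kA) = 0.11/(1.29×26.7) = 0.003194 K/W
R_outer film = 1/(h_o·A) = 1/(21.4×26.7) = 0.00175 K/W
R_total = 0.06903 K/W
Q = ΔT / R_total = 33 / 0.06903

Q ≈ 478 W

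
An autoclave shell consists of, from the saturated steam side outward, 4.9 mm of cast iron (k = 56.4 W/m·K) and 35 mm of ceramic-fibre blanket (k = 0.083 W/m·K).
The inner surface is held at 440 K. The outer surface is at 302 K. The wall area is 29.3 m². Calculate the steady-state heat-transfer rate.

Thermal resistances in series:
R_cast iron = L/(kA) = 0.0049/(56.4×29.3) = 2.965×10^-6 K/W
R_ceramic-fibre blanket = L/(kA) = 0.035/(0.083×29.3) = 0.01439 K/W
R_total = 0.0144 K/W
Q = ΔT / R_total = 138 / 0.0144

Q ≈ 9590 W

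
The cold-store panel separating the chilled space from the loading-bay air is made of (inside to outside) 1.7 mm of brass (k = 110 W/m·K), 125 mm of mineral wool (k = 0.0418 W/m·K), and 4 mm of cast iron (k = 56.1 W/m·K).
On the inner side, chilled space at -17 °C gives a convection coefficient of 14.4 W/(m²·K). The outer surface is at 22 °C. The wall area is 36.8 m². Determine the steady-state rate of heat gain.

Q ≈ 469 W

Using the resistance-network approach (series):
R_inner film = 1/(h_i·A) = 1/(14.4×36.8) = 0.001887 K/W
R_brass = L/(kA) = 0.0017/(110×36.8) = 4.2×10^-7 K/W
R_mineral wool = L/(kA) = 0.125/(0.0418×36.8) = 0.08126 K/W
R_cast iron = L/(kA) = 0.004/(56.1×36.8) = 1.938×10^-6 K/W
R_total = 0.08315 K/W
Q = ΔT / R_total = 39 / 0.08315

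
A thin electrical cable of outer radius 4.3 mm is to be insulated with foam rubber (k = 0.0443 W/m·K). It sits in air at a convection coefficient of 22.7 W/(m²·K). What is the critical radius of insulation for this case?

r_cr ≈ 1.95 mm

For a cylinder r_cr = k/h = 0.0443/22.7
r_cr = 1.95 mm; since the bare radius (4.3 mm) is above r_cr, any added insulation will reduce heat loss.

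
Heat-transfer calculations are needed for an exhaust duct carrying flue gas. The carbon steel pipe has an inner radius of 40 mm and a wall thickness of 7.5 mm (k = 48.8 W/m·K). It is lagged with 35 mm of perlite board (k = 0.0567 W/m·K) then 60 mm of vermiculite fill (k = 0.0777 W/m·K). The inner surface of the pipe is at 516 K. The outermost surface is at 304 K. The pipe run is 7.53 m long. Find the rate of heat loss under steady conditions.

Q ≈ 598 W

For a radial system each layer contributes R = ln(r_out/r_in)/(2πkL); films add R = 1/(hA).
R_carbon steel pipe wall = ln(47.5/40)/(2π×48.8×7.53) = 7.443×10^-5 K/W
R_perlite board = ln(82.5/47.5)/(2π×0.0567×7.53) = 0.2058 K/W
R_vermiculite fill = ln(142.5/82.5)/(2π×0.0777×7.53) = 0.1487 K/W
R_total = 0.3545 K/W
Q = ΔT/R_total = 212/0.3545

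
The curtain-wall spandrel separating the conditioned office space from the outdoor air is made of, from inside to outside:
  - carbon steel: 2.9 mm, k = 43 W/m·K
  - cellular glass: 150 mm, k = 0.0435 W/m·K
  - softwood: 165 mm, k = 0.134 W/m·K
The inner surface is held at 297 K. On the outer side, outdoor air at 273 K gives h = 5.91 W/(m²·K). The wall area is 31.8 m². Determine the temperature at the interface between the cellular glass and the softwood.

T ≈ 280 K

Series thermal resistances:
R_carbon steel = L/(kA) = 0.0029/(43×31.8) = 2.121×10^-6 K/W
R_cellular glass = L/(kA) = 0.15/(0.0435×31.8) = 0.1084 K/W
R_softwood = L/(kA) = 0.165/(0.134×31.8) = 0.03872 K/W
R_outer film = 1/(h_o·A) = 1/(5.91×31.8) = 0.005321 K/W
R_total = 0.1525 K/W;  Q = ΔT/R_total = 24/0.1525 = 157.4 W
T_interface = T_inner − Q·ΣR(inner→interface) = 297 − 157×0.1084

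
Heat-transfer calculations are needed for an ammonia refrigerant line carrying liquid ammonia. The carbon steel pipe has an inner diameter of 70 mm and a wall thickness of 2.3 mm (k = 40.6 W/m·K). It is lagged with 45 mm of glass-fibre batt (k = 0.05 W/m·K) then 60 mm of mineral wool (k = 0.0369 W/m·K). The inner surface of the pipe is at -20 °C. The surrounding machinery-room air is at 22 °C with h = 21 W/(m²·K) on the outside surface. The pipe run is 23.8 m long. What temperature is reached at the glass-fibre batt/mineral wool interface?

Radial resistances (cylindrical: R_cond = ln(r_o/r_i)/(2πkL), R_conv = 1/(h·2πrL)):
R_carbon steel pipe wall = ln(37.3/35)/(2π×40.6×23.8) = 1.048×10^-5 K/W
R_glass-fibre batt = ln(82.3/37.3)/(2π×0.05×23.8) = 0.1058 K/W
R_mineral wool = ln(142.3/82.3)/(2π×0.0369×23.8) = 0.09923 K/W
R_outer film = 1/(h_o·2πr_oL) = 1/(21×2π×0.1423×23.8) = 0.002238 K/W
R_total = 0.2073 K/W
Q = ΔT/R_total = 42/0.2073
Q = 203 W
T_interface = T_inner + Q·ΣR(inner→interface) = -20 + 203×0.1059

T ≈ 1.44 °C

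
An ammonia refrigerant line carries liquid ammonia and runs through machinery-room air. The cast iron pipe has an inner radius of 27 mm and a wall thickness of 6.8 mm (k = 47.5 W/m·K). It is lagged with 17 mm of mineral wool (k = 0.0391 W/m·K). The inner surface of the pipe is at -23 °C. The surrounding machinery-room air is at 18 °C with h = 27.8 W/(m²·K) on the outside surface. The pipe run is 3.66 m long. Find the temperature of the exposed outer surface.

For a radial system each layer contributes R = ln(r_out/r_in)/(2πkL); films add R = 1/(hA).
R_cast iron pipe wall = ln(33.8/27)/(2π×47.5×3.66) = 2.056×10^-4 K/W
R_mineral wool = ln(50.8/33.8)/(2π×0.0391×3.66) = 0.4531 K/W
R_outer film = 1/(h_o·2πr_oL) = 1/(27.8×2π×0.0508×3.66) = 0.03079 K/W
R_total = 0.4841 K/W
Q = ΔT/R_total = 41/0.4841
Q = 84.7 W
T_interface = T_inner + Q·ΣR(inner→interface) = -23 + 84.7×0.4533

T ≈ 15.4 °C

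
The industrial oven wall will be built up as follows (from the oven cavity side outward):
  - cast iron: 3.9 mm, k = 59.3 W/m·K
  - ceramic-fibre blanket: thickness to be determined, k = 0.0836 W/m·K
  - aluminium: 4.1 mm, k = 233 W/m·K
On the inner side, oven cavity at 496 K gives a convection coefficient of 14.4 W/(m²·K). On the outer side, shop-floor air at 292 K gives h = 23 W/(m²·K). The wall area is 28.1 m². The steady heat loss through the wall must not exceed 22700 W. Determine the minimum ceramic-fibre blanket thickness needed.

Series thermal resistances:
R_inner film = 1/(h_i·A) = 1/(14.4×28.1) = 0.002471 K/W
R_cast iron = L/(kA) = 0.0039/(59.3×28.1) = 2.34×10^-6 K/W
R_aluminium = L/(kA) = 0.0041/(233×28.1) = 6.262×10^-7 K/W
R_outer film = 1/(h_o·A) = 1/(23×28.1) = 0.001547 K/W
Sum of the known resistances R_other = 0.004022 K/W
Required total resistance R_tot = ΔT/Q_allow = 204/22700 = 0.008987 K/W
R_ceramic-fibre blanket = R_tot − R_other = 0.004965 K/W
L = R·k·A = 0.004965×0.0836×28.1

L ≈ 11.7 mm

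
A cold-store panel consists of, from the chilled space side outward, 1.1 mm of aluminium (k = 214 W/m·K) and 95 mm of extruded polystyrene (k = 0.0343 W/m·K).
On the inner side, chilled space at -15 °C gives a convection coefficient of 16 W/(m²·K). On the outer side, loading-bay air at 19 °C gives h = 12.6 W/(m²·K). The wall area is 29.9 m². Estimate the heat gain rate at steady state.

Q ≈ 349 W

Series thermal resistances:
R_inner film = 1/(h_i·A) = 1/(16×29.9) = 0.00209 K/W
R_aluminium = L/(kA) = 0.0011/(214×29.9) = 1.719×10^-7 K/W
R_extruded polystyrene = L/(kA) = 0.095/(0.0343×29.9) = 0.09263 K/W
R_outer film = 1/(h_o·A) = 1/(12.6×29.9) = 0.002654 K/W
R_total = 0.09738 K/W
Q = ΔT / R_total = 34 / 0.09738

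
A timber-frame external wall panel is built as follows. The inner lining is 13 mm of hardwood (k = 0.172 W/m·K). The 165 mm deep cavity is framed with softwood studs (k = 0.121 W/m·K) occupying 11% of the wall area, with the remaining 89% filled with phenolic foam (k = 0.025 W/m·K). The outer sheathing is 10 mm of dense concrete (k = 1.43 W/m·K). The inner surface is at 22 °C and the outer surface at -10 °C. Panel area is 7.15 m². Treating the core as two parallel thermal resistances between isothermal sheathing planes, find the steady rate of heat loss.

Q ≈ 48.4 W

Sheathing layers in series; stud and cavity paths in parallel between them.
R_inner = 0.013/(0.172×7.15) = 0.01057 K/W
R_stud  = 0.165/(0.121×0.11×7.15) = 1.734 K/W
R_cav   = 0.165/(0.025×0.89×7.15) = 1.037 K/W
1/R_core = 1/R_stud + 1/R_cav → R_core = 0.649 K/W
R_outer = 0.01/(1.43×7.15) = 9.78×10^-4 K/W
R_total = 0.6605 K/W
Q = ΔT/R_total = 32/0.6605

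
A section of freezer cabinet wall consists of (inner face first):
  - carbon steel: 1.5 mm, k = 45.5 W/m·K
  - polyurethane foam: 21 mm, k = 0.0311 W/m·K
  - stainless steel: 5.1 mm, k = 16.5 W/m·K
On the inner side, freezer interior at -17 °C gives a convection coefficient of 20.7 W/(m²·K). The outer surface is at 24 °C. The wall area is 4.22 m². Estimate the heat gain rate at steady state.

Thermal resistances in series:
R_inner film = 1/(h_i·A) = 1/(20.7×4.22) = 0.01145 K/W
R_carbon steel = L/(kA) = 0.0015/(45.5×4.22) = 7.812×10^-6 K/W
R_polyurethane foam = L/(kA) = 0.021/(0.0311×4.22) = 0.16 K/W
R_stainless steel = L/(kA) = 0.0051/(16.5×4.22) = 7.324×10^-5 K/W
R_total = 0.1715 K/W
Q = ΔT / R_total = 41 / 0.1715

Q ≈ 239 W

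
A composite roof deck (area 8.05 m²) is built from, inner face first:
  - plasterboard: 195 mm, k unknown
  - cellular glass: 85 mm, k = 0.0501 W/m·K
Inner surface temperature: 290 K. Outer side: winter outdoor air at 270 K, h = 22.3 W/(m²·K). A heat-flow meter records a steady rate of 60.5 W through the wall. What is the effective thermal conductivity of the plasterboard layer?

k ≈ 0.212 W/(m·K)

Model the wall as resistances in series:
R_cellular glass = L/(kA) = 0.085/(0.0501×8.05) = 0.2108 K/W
R_outer film = 1/(h_o·A) = 1/(22.3×8.05) = 0.005571 K/W
Sum of known resistances R_other = 0.2163 K/W
Total R = ΔT/Q = 20/60.5 = 0.3306 K/W
R_plasterboard = R_total − R_other = 0.1142 K/W
k = L/(R·A) = 0.195/(0.1142×8.05)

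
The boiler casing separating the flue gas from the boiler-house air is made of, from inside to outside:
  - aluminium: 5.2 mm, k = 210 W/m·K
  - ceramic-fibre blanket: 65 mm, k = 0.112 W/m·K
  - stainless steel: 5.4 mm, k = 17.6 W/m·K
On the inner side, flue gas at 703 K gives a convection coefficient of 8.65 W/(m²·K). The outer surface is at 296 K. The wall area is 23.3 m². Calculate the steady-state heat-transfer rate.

Series thermal resistances:
R_inner film = 1/(h_i·A) = 1/(8.65×23.3) = 0.004962 K/W
R_aluminium = L/(kA) = 0.0052/(210×23.3) = 1.063×10^-6 K/W
R_ceramic-fibre blanket = L/(kA) = 0.065/(0.112×23.3) = 0.02491 K/W
R_stainless steel = L/(kA) = 0.0054/(17.6×23.3) = 1.317×10^-5 K/W
R_total = 0.02988 K/W
Q = ΔT / R_total = 407 / 0.02988

Q ≈ 13600 W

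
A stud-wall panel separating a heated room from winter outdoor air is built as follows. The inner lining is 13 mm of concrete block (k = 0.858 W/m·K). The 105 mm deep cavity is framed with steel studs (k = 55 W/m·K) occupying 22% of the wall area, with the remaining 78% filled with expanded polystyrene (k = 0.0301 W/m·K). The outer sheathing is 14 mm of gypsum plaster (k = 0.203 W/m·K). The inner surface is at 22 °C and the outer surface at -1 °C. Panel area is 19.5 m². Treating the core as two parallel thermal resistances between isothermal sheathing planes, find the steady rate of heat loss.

Q ≈ 4830 W

Sheathing layers in series; stud and cavity paths in parallel between them.
R_inner = 0.013/(0.858×19.5) = 7.77×10^-4 K/W
R_stud  = 0.105/(55×0.22×19.5) = 4.45×10^-4 K/W
R_cav   = 0.105/(0.0301×0.78×19.5) = 0.2293 K/W
1/R_core = 1/R_stud + 1/R_cav → R_core = 4.441×10^-4 K/W
R_outer = 0.014/(0.203×19.5) = 0.003537 K/W
R_total = 0.004758 K/W
Q = ΔT/R_total = 23/0.004758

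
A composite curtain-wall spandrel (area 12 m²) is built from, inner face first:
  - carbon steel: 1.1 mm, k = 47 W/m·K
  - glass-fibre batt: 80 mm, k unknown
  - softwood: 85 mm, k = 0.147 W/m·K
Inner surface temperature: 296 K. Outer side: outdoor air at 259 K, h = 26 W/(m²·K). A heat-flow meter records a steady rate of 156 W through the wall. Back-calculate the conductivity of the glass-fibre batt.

k ≈ 0.0359 W/(m·K)

Series thermal resistances:
R_carbon steel = L/(kA) = 0.0011/(47×12) = 1.95×10^-6 K/W
R_softwood = L/(kA) = 0.085/(0.147×12) = 0.04819 K/W
R_outer film = 1/(h_o·A) = 1/(26×12) = 0.003205 K/W
Sum of known resistances R_other = 0.05139 K/W
Total R = ΔT/Q = 37/156 = 0.2372 K/W
R_glass-fibre batt = R_total − R_other = 0.1858 K/W
k = L/(R·A) = 0.08/(0.1858×12)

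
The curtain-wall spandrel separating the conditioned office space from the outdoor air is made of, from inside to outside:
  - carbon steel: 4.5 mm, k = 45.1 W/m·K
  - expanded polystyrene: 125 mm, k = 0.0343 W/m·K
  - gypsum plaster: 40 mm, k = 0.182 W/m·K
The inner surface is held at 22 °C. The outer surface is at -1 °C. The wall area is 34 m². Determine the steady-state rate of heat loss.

Using the resistance-network approach (series):
R_carbon steel = L/(kA) = 0.0045/(45.1×34) = 2.935×10^-6 K/W
R_expanded polystyrene = L/(kA) = 0.125/(0.0343×34) = 0.1072 K/W
R_gypsum plaster = L/(kA) = 0.04/(0.182×34) = 0.006464 K/W
R_total = 0.1137 K/W
Q = ΔT / R_total = 23 / 0.1137

Q ≈ 202 W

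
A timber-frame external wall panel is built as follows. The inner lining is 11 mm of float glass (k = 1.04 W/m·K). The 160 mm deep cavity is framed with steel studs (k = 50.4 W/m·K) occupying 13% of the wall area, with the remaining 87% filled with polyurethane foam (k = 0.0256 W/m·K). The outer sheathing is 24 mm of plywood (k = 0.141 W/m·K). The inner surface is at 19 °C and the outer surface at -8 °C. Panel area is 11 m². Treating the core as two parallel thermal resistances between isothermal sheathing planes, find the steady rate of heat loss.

Sheathing layers in series; stud and cavity paths in parallel between them.
R_inner = 0.011/(1.04×11) = 9.615×10^-4 K/W
R_stud  = 0.16/(50.4×0.13×11) = 0.00222 K/W
R_cav   = 0.16/(0.0256×0.87×11) = 0.6531 K/W
1/R_core = 1/R_stud + 1/R_cav → R_core = 0.002212 K/W
R_outer = 0.024/(0.141×11) = 0.01547 K/W
R_total = 0.01865 K/W
Q = ΔT/R_total = 27/0.01865

Q ≈ 1450 W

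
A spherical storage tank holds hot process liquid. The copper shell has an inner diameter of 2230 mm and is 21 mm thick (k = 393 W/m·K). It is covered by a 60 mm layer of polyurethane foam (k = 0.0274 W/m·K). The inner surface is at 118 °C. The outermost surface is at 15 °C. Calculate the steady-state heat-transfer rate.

Radial (spherical) resistances in series:
R_copper shell = (1/1.115 − 1/1.136)/(4π×393) = 3.357×10^-6 K/W
R_polyurethane foam = (1/1.136 − 1/1.196)/(4π×0.0274) = 0.1283 K/W
R_total = 0.1283 K/W
Q = ΔT/R_total = 103/0.1283

Q ≈ 803 W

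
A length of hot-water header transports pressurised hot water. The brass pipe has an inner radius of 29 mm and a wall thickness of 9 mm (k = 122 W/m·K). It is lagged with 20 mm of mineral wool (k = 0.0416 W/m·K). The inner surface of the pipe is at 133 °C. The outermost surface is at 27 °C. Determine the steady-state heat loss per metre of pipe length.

Treating each annulus and film as a series resistance:
R_brass pipe wall = ln(38/29)/(2π×122×1) = 3.526×10^-4 K/W
R_mineral wool = ln(58/38)/(2π×0.0416×1) = 1.618 K/W
R_total = 1.618 K/W
Q = ΔT/R_total = 106/1.618

q′ ≈ 65.5 W/m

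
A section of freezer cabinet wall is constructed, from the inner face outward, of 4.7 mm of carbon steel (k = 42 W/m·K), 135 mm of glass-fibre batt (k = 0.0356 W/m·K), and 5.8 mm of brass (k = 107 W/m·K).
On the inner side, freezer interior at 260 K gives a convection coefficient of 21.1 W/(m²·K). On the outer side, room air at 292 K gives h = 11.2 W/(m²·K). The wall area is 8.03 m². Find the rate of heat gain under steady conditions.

Thermal resistances in series:
R_inner film = 1/(h_i·A) = 1/(21.1×8.03) = 0.005902 K/W
R_carbon steel = L/(kA) = 0.0047/(42×8.03) = 1.394×10^-5 K/W
R_glass-fibre batt = L/(kA) = 0.135/(0.0356×8.03) = 0.4722 K/W
R_brass = L/(kA) = 0.0058/(107×8.03) = 6.75×10^-6 K/W
R_outer film = 1/(h_o·A) = 1/(11.2×8.03) = 0.01112 K/W
R_total = 0.4893 K/W
Q = ΔT / R_total = 32 / 0.4893

Q ≈ 65.4 W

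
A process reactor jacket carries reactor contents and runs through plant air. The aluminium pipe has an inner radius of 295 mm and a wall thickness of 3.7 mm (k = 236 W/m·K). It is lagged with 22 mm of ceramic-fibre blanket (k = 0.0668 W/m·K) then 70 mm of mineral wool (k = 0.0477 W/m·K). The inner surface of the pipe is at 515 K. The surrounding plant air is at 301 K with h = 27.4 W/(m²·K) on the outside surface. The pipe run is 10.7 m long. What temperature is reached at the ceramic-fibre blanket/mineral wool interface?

T ≈ 472 K

Per-layer cylindrical resistances, series-summed:
R_aluminium pipe wall = ln(298.7/295)/(2π×236×10.7) = 7.856×10^-7 K/W
R_ceramic-fibre blanket = ln(320.7/298.7)/(2π×0.0668×10.7) = 0.01582 K/W
R_mineral wool = ln(390.7/320.7)/(2π×0.0477×10.7) = 0.06157 K/W
R_outer film = 1/(h_o·2πr_oL) = 1/(27.4×2π×0.3907×10.7) = 0.001389 K/W
R_total = 0.07878 K/W
Q = ΔT/R_total = 214/0.07878
Q = 2720 W
T_interface = T_inner − Q·ΣR(inner→interface) = 515 − 2720×0.01583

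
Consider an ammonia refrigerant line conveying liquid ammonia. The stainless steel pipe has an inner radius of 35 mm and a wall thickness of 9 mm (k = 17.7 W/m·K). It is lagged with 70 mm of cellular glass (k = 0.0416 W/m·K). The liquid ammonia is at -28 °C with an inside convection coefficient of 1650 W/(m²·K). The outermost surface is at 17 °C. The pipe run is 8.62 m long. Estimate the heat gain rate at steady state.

Q ≈ 106 W

For a radial system each layer contributes R = ln(r_out/r_in)/(2πkL); films add R = 1/(hA).
R_inner film = 1/(h_i·2πr₁L) = 1/(1650×2π×0.035×8.62) = 3.197×10^-4 K/W
R_stainless steel pipe wall = ln(44/35)/(2π×17.7×8.62) = 2.387×10^-4 K/W
R_cellular glass = ln(114/44)/(2π×0.0416×8.62) = 0.4225 K/W
R_total = 0.4231 K/W
Q = ΔT/R_total = 45/0.4231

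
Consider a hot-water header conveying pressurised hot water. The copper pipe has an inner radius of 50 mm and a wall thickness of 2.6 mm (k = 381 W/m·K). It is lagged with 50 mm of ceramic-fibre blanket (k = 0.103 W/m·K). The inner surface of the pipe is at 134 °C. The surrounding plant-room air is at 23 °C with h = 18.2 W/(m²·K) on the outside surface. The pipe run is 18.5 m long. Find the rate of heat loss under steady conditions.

Q ≈ 1840 W

For a radial system each layer contributes R = ln(r_out/r_in)/(2πkL); films add R = 1/(hA).
R_copper pipe wall = ln(52.6/50)/(2π×381×18.5) = 1.145×10^-6 K/W
R_ceramic-fibre blanket = ln(102.6/52.6)/(2π×0.103×18.5) = 0.0558 K/W
R_outer film = 1/(h_o·2πr_oL) = 1/(18.2×2π×0.1026×18.5) = 0.004607 K/W
R_total = 0.06041 K/W
Q = ΔT/R_total = 111/0.06041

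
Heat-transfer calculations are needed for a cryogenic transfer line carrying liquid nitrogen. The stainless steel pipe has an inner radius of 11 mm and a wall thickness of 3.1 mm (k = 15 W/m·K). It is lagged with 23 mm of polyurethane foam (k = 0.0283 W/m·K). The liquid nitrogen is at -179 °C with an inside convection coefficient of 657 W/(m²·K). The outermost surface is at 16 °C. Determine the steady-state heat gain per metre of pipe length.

q′ ≈ 35.7 W/m

Radial resistances (cylindrical: R_cond = ln(r_o/r_i)/(2πkL), R_conv = 1/(h·2πrL)):
R_inner film = 1/(h_i·2πr₁L) = 1/(657×2π×0.011×1) = 0.02202 K/W
R_stainless steel pipe wall = ln(14.1/11)/(2π×15×1) = 0.002634 K/W
R_polyurethane foam = ln(37.1/14.1)/(2π×0.0283×1) = 5.441 K/W
R_total = 5.465 K/W
Q = ΔT/R_total = 195/5.465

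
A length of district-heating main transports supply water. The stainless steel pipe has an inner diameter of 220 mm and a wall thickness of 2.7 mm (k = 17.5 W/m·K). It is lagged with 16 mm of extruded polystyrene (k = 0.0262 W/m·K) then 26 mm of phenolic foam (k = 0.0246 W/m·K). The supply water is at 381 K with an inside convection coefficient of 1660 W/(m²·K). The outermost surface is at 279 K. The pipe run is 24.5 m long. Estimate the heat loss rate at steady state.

Q ≈ 1250 W

Cylindrical conduction, so R = ln(r₂/r₁)/(2πkL) per layer, in series:
R_inner film = 1/(h_i·2πr₁L) = 1/(1660×2π×0.11×24.5) = 3.558×10^-5 K/W
R_stainless steel pipe wall = ln(112.7/110)/(2π×17.5×24.5) = 9.001×10^-6 K/W
R_extruded polystyrene = ln(128.7/112.7)/(2π×0.0262×24.5) = 0.03292 K/W
R_phenolic foam = ln(154.7/128.7)/(2π×0.0246×24.5) = 0.04859 K/W
R_total = 0.08155 K/W
Q = ΔT/R_total = 102/0.08155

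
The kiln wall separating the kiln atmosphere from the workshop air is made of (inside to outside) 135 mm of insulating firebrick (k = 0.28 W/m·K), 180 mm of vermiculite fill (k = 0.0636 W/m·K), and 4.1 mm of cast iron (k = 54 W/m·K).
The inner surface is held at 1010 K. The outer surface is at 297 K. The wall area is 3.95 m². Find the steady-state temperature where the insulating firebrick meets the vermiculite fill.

T ≈ 906 K

Treating each layer as a thermal resistance in series:
R_insulating firebrick = L/(kA) = 0.135/(0.28×3.95) = 0.1221 K/W
R_vermiculite fill = L/(kA) = 0.18/(0.0636×3.95) = 0.7165 K/W
R_cast iron = L/(kA) = 0.0041/(54×3.95) = 1.922×10^-5 K/W
R_total = 0.8386 K/W;  Q = ΔT/R_total = 713/0.8386 = 850.2 W
T_interface = T_inner − Q·ΣR(inner→interface) = 1010 − 850×0.1221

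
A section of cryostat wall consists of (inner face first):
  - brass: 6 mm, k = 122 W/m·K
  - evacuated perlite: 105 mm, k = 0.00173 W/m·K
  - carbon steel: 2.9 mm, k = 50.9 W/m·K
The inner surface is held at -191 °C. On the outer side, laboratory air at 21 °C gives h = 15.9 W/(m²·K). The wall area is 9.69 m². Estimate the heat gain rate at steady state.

Model the wall as resistances in series:
R_brass = L/(kA) = 0.006/(122×9.69) = 5.075×10^-6 K/W
R_evacuated perlite = L/(kA) = 0.105/(0.00173×9.69) = 6.264 K/W
R_carbon steel = L/(kA) = 0.0029/(50.9×9.69) = 5.88×10^-6 K/W
R_outer film = 1/(h_o·A) = 1/(15.9×9.69) = 0.006491 K/W
R_total = 6.27 K/W
Q = ΔT / R_total = 212 / 6.27

Q ≈ 33.8 W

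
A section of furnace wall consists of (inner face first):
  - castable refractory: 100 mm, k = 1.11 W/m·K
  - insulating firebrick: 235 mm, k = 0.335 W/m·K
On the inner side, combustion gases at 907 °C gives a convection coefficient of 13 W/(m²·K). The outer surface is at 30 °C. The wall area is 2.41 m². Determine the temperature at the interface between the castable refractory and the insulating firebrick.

Series thermal resistances:
R_inner film = 1/(h_i·A) = 1/(13×2.41) = 0.03192 K/W
R_castable refractory = L/(kA) = 0.1/(1.11×2.41) = 0.03738 K/W
R_insulating firebrick = L/(kA) = 0.235/(0.335×2.41) = 0.2911 K/W
R_total = 0.3604 K/W;  Q = ΔT/R_total = 877/0.3604 = 2434 W
T_interface = T_inner − Q·ΣR(inner→interface) = 907 − 2430×0.0693

T ≈ 738 °C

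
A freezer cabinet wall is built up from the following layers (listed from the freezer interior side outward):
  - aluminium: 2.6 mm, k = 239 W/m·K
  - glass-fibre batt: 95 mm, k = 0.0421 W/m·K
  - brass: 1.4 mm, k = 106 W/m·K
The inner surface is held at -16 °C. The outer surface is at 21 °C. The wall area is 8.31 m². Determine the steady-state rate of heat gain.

Q ≈ 136 W

Thermal resistances in series:
R_aluminium = L/(kA) = 0.0026/(239×8.31) = 1.309×10^-6 K/W
R_glass-fibre batt = L/(kA) = 0.095/(0.0421×8.31) = 0.2715 K/W
R_brass = L/(kA) = 0.0014/(106×8.31) = 1.589×10^-6 K/W
R_total = 0.2715 K/W
Q = ΔT / R_total = 37 / 0.2715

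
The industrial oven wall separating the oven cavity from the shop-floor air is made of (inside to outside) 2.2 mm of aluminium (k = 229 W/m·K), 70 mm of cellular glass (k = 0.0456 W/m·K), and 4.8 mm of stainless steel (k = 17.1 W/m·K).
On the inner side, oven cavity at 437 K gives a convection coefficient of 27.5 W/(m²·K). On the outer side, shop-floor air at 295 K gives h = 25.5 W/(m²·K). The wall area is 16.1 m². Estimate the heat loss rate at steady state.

Q ≈ 1420 W

Treating each layer as a thermal resistance in series:
R_inner film = 1/(h_i·A) = 1/(27.5×16.1) = 0.002259 K/W
R_aluminium = L/(kA) = 0.0022/(229×16.1) = 5.967×10^-7 K/W
R_cellular glass = L/(kA) = 0.07/(0.0456×16.1) = 0.09535 K/W
R_stainless steel = L/(kA) = 0.0048/(17.1×16.1) = 1.743×10^-5 K/W
R_outer film = 1/(h_o·A) = 1/(25.5×16.1) = 0.002436 K/W
R_total = 0.1001 K/W
Q = ΔT / R_total = 142 / 0.1001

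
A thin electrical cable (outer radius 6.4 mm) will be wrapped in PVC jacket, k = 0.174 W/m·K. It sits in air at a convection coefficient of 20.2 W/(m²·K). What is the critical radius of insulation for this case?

r_cr ≈ 8.61 mm

For a cylinder r_cr = k/h = 0.174/20.2
r_cr = 8.61 mm; since the bare radius (6.4 mm) is below r_cr, adding a thin layer of insulation will *increase* heat loss.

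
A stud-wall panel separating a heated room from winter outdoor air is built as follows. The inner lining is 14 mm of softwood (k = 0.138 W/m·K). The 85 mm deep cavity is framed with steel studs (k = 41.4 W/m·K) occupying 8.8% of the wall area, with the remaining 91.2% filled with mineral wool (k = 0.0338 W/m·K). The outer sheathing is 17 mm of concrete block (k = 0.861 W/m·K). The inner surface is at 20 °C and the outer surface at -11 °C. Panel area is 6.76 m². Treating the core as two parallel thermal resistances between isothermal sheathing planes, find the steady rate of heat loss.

Q ≈ 1450 W

Sheathing layers in series; stud and cavity paths in parallel between them.
R_inner = 0.014/(0.138×6.76) = 0.01501 K/W
R_stud  = 0.085/(41.4×0.088×6.76) = 0.003451 K/W
R_cav   = 0.085/(0.0338×0.912×6.76) = 0.4079 K/W
1/R_core = 1/R_stud + 1/R_cav → R_core = 0.003422 K/W
R_outer = 0.017/(0.861×6.76) = 0.002921 K/W
R_total = 0.02135 K/W
Q = ΔT/R_total = 31/0.02135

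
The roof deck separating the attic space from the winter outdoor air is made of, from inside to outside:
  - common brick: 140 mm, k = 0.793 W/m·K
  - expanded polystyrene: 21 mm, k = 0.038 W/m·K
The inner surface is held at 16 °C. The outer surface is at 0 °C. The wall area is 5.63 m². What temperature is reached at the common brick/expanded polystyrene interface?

Using the resistance-network approach (series):
R_common brick = L/(kA) = 0.14/(0.793×5.63) = 0.03136 K/W
R_expanded polystyrene = L/(kA) = 0.021/(0.038×5.63) = 0.09816 K/W
R_total = 0.1295 K/W;  Q = ΔT/R_total = 16/0.1295 = 123.5 W
T_interface = T_inner − Q·ΣR(inner→interface) = 16 − 124×0.03136

T ≈ 12.1 °C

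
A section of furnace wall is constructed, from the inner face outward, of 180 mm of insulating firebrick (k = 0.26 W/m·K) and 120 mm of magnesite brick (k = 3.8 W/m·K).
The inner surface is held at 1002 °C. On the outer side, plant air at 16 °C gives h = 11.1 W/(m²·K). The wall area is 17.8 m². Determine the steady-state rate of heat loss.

Q ≈ 21600 W

Thermal resistances in series:
R_insulating firebrick = L/(kA) = 0.18/(0.26×17.8) = 0.03889 K/W
R_magnesite brick = L/(kA) = 0.12/(3.8×17.8) = 0.001774 K/W
R_outer film = 1/(h_o·A) = 1/(11.1×17.8) = 0.005061 K/W
R_total = 0.04573 K/W
Q = ΔT / R_total = 986 / 0.04573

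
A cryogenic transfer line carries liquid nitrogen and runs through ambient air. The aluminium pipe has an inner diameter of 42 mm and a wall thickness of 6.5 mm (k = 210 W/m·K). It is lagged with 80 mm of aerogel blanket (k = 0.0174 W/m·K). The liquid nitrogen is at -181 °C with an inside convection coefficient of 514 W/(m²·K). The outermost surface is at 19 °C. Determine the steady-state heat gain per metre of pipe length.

Treating each annulus and film as a series resistance:
R_inner film = 1/(h_i·2πr₁L) = 1/(514×2π×0.021×1) = 0.01474 K/W
R_aluminium pipe wall = ln(27.5/21)/(2π×210×1) = 2.044×10^-4 K/W
R_aerogel blanket = ln(107.5/27.5)/(2π×0.0174×1) = 12.47 K/W
R_total = 12.48 K/W
Q = ΔT/R_total = 200/12.48

q′ ≈ 16 W/m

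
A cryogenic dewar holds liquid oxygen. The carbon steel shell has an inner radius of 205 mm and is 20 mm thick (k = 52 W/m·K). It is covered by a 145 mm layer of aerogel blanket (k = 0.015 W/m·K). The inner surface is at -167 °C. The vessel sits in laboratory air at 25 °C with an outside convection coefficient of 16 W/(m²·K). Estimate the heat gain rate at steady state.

Each spherical layer contributes R = (1/r_i − 1/r_o)/(4πk):
R_carbon steel shell = (1/0.205 − 1/0.225)/(4π×52) = 6.636×10^-4 K/W
R_aerogel blanket = (1/0.225 − 1/0.37)/(4π×0.015) = 9.24 K/W
R_outer film = 1/(h·4πr_o²) = 1/(16×4π×0.37²) = 0.03633 K/W
R_total = 9.277 K/W
Q = ΔT/R_total = 192/9.277

Q ≈ 20.7 W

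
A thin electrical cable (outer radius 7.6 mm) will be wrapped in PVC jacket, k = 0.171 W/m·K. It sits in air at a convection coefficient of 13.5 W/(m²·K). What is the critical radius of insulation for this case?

r_cr ≈ 12.7 mm

For a cylinder r_cr = k/h = 0.171/13.5
r_cr = 12.7 mm; since the bare radius (7.6 mm) is below r_cr, adding a thin layer of insulation will *increase* heat loss.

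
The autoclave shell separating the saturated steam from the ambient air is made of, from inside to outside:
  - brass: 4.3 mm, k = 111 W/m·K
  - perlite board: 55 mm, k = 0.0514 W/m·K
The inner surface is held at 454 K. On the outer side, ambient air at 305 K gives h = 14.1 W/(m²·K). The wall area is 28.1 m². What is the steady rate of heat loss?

Q ≈ 3670 W

Using the resistance-network approach (series):
R_brass = L/(kA) = 0.0043/(111×28.1) = 1.379×10^-6 K/W
R_perlite board = L/(kA) = 0.055/(0.0514×28.1) = 0.03808 K/W
R_outer film = 1/(h_o·A) = 1/(14.1×28.1) = 0.002524 K/W
R_total = 0.0406 K/W
Q = ΔT / R_total = 149 / 0.0406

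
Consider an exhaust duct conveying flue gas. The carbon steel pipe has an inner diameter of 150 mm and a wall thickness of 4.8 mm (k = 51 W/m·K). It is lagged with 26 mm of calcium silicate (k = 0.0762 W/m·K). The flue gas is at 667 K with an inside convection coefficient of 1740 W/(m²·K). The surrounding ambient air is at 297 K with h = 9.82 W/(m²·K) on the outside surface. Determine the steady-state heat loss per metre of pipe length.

For a radial system each layer contributes R = ln(r_out/r_in)/(2πkL); films add R = 1/(hA).
R_inner film = 1/(h_i·2πr₁L) = 1/(1740×2π×0.075×1) = 0.00122 K/W
R_carbon steel pipe wall = ln(79.8/75)/(2π×51×1) = 1.936×10^-4 K/W
R_calcium silicate = ln(105.8/79.8)/(2π×0.0762×1) = 0.5891 K/W
R_outer film = 1/(h_o·2πr_oL) = 1/(9.82×2π×0.1058×1) = 0.1532 K/W
R_total = 0.7437 K/W
Q = ΔT/R_total = 370/0.7437

q′ ≈ 498 W/m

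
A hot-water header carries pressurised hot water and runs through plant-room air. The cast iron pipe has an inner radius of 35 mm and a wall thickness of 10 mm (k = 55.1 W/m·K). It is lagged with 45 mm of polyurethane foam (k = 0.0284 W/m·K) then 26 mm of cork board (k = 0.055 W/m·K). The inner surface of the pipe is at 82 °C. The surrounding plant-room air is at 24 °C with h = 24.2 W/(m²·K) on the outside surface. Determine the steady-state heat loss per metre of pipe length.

Cylindrical conduction, so R = ln(r₂/r₁)/(2πkL) per layer, in series:
R_cast iron pipe wall = ln(45/35)/(2π×55.1×1) = 7.259×10^-4 K/W
R_polyurethane foam = ln(90/45)/(2π×0.0284×1) = 3.884 K/W
R_cork board = ln(116/90)/(2π×0.055×1) = 0.7344 K/W
R_outer film = 1/(h_o·2πr_oL) = 1/(24.2×2π×0.116×1) = 0.0567 K/W
R_total = 4.676 K/W
Q = ΔT/R_total = 58/4.676

q′ ≈ 12.4 W/m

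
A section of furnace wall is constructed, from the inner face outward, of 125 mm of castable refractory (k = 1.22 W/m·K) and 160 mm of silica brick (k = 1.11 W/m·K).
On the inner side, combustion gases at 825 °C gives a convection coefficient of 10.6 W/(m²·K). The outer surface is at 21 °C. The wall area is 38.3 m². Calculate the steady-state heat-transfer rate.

Q ≈ 90300 W

Thermal resistances in series:
R_inner film = 1/(h_i·A) = 1/(10.6×38.3) = 0.002463 K/W
R_castable refractory = L/(kA) = 0.125/(1.22×38.3) = 0.002675 K/W
R_silica brick = L/(kA) = 0.16/(1.11×38.3) = 0.003764 K/W
R_total = 0.008902 K/W
Q = ΔT / R_total = 804 / 0.008902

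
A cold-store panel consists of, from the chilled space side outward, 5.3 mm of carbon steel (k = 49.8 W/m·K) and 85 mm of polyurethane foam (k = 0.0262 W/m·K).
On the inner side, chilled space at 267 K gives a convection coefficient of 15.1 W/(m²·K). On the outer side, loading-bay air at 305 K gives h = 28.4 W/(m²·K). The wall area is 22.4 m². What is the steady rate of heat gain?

Q ≈ 254 W

Model the wall as resistances in series:
R_inner film = 1/(h_i·A) = 1/(15.1×22.4) = 0.002956 K/W
R_carbon steel = L/(kA) = 0.0053/(49.8×22.4) = 4.751×10^-6 K/W
R_polyurethane foam = L/(kA) = 0.085/(0.0262×22.4) = 0.1448 K/W
R_outer film = 1/(h_o·A) = 1/(28.4×22.4) = 0.001572 K/W
R_total = 0.1494 K/W
Q = ΔT / R_total = 38 / 0.1494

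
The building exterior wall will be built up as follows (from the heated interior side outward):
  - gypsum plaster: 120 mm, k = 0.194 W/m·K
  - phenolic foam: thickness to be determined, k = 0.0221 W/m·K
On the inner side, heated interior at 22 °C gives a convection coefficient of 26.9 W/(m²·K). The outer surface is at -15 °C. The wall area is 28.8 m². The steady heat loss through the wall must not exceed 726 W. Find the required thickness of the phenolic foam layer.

Thermal resistances in series:
R_inner film = 1/(h_i·A) = 1/(26.9×28.8) = 0.001291 K/W
R_gypsum plaster = L/(kA) = 0.12/(0.194×28.8) = 0.02148 K/W
Sum of the known resistances R_other = 0.02277 K/W
Required total resistance R_tot = ΔT/Q_allow = 37/726 = 0.05096 K/W
R_phenolic foam = R_tot − R_other = 0.0282 K/W
L = R·k·A = 0.0282×0.0221×28.8

L ≈ 17.9 mm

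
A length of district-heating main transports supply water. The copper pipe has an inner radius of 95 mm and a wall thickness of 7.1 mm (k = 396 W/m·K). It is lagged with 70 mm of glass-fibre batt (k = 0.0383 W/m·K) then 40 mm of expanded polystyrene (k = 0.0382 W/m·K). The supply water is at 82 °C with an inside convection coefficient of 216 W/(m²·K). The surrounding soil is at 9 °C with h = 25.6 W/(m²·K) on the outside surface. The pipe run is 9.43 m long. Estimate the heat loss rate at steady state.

Q ≈ 224 W

Treating each annulus and film as a series resistance:
R_inner film = 1/(h_i·2πr₁L) = 1/(216×2π×0.095×9.43) = 8.225×10^-4 K/W
R_copper pipe wall = ln(102.1/95)/(2π×396×9.43) = 3.072×10^-6 K/W
R_glass-fibre batt = ln(172.1/102.1)/(2π×0.0383×9.43) = 0.2301 K/W
R_expanded polystyrene = ln(212.1/172.1)/(2π×0.0382×9.43) = 0.09233 K/W
R_outer film = 1/(h_o·2πr_oL) = 1/(25.6×2π×0.2121×9.43) = 0.003108 K/W
R_total = 0.3263 K/W
Q = ΔT/R_total = 73/0.3263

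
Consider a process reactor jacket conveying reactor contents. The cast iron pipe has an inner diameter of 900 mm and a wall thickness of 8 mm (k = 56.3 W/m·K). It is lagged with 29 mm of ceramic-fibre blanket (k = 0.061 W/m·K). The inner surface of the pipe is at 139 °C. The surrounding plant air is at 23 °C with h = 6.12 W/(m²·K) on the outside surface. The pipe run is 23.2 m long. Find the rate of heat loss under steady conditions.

Q ≈ 12600 W

Treating each annulus and film as a series resistance:
R_cast iron pipe wall = ln(458/450)/(2π×56.3×23.2) = 2.147×10^-6 K/W
R_ceramic-fibre blanket = ln(487/458)/(2π×0.061×23.2) = 0.006905 K/W
R_outer film = 1/(h_o·2πr_oL) = 1/(6.12×2π×0.487×23.2) = 0.002302 K/W
R_total = 0.009208 K/W
Q = ΔT/R_total = 116/0.009208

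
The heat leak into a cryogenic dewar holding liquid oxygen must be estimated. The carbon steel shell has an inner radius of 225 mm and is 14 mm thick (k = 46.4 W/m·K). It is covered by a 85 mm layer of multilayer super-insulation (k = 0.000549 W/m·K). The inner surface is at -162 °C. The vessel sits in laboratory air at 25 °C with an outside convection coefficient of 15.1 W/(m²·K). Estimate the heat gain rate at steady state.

For a spherical shell R = (1/r₁ − 1/r₂)/(4πk); film R = 1/(h·4πr²). In series:
R_carbon steel shell = (1/0.225 − 1/0.239)/(4π×46.4) = 4.465×10^-4 K/W
R_multilayer super-insulation = (1/0.239 − 1/0.324)/(4π×0.000549) = 159.1 K/W
R_outer film = 1/(h·4πr_o²) = 1/(15.1×4π×0.324²) = 0.0502 K/W
R_total = 159.2 K/W
Q = ΔT/R_total = 187/159.2

Q ≈ 1.17 W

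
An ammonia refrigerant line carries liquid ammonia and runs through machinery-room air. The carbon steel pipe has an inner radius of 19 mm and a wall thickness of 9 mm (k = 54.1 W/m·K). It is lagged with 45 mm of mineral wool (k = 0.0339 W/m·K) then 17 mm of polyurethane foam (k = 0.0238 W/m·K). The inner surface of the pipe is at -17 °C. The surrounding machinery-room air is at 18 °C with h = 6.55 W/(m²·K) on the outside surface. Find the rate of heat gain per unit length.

Radial resistances (cylindrical: R_cond = ln(r_o/r_i)/(2πkL), R_conv = 1/(h·2πrL)):
R_carbon steel pipe wall = ln(28/19)/(2π×54.1×1) = 0.001141 K/W
R_mineral wool = ln(73/28)/(2π×0.0339×1) = 4.499 K/W
R_polyurethane foam = ln(90/73)/(2π×0.0238×1) = 1.4 K/W
R_outer film = 1/(h_o·2πr_oL) = 1/(6.55×2π×0.09×1) = 0.27 K/W
R_total = 6.17 K/W
Q = ΔT/R_total = 35/6.17

q′ ≈ 5.67 W/m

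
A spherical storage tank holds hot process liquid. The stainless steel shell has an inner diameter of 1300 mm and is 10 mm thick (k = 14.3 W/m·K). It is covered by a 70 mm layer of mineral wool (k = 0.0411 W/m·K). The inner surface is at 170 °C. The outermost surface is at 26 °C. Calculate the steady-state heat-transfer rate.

Radial (spherical) resistances in series:
R_stainless steel shell = (1/0.65 − 1/0.66)/(4π×14.3) = 1.297×10^-4 K/W
R_mineral wool = (1/0.66 − 1/0.73)/(4π×0.0411) = 0.2813 K/W
R_total = 0.2814 K/W
Q = ΔT/R_total = 144/0.2814

Q ≈ 512 W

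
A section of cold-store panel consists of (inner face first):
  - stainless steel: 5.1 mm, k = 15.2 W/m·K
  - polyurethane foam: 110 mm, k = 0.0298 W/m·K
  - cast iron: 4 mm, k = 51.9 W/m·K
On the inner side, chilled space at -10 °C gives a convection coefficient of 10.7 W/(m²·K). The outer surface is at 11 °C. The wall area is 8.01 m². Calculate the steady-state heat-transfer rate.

Q ≈ 44.4 W

Model the wall as resistances in series:
R_inner film = 1/(h_i·A) = 1/(10.7×8.01) = 0.01167 K/W
R_stainless steel = L/(kA) = 0.0051/(15.2×8.01) = 4.189×10^-5 K/W
R_polyurethane foam = L/(kA) = 0.11/(0.0298×8.01) = 0.4608 K/W
R_cast iron = L/(kA) = 0.004/(51.9×8.01) = 9.622×10^-6 K/W
R_total = 0.4726 K/W
Q = ΔT / R_total = 21 / 0.4726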